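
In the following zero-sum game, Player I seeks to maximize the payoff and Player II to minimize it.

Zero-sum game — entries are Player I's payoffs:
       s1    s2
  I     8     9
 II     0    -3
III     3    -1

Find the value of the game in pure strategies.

Row minima: 8, -3, -1 → Player I's maximin is 8.
Column maxima: 8, 9 → Player II's minimax is 8.
They coincide at (I, s1), so the value is 8.

8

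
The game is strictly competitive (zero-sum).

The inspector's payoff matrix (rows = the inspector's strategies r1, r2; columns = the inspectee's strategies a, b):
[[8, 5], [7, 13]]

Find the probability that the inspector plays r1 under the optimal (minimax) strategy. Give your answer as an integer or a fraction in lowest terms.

2/3

Row minima are 5 and 7, so the inspector's maximin is 7; column maxima are 8 and 13, so the inspectee's minimax is 8. These differ, so the equilibrium is in mixed strategies.
Let the inspector play r1 with probability p. The inspectee is indifferent when 8p + 7(1−p) = 5p + 13(1−p), giving p = 2/3.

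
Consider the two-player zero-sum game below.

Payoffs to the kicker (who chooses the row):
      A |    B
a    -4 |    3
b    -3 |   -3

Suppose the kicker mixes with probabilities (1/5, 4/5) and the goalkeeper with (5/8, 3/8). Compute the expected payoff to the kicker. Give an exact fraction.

Against (5/8, 3/8), each row's expected payoff is a: -11/8; b: -3.
Taking the (1/5, 4/5)-weighted average: (1/5)·(-11/8) + (4/5)·(-3) = -107/40.

-107/40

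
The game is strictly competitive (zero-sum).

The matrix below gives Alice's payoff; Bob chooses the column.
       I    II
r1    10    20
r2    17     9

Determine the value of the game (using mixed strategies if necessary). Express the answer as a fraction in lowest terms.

125/9

Row minima are 10 and 9, so Alice's maximin is 10; column maxima are 17 and 20, so Bob's minimax is 17. These differ, so the equilibrium is in mixed strategies.
Let Alice play r1 with probability p. Bob is indifferent when 10p + 17(1−p) = 20p + 9(1−p), giving p = 4/9.
Let Bob play I with probability q. Alice is indifferent when 10q + 20(1−q) = 17q + 9(1−q), giving q = 11/18.
The value is 10·(11/18) + (20)·(7/18) = 125/9.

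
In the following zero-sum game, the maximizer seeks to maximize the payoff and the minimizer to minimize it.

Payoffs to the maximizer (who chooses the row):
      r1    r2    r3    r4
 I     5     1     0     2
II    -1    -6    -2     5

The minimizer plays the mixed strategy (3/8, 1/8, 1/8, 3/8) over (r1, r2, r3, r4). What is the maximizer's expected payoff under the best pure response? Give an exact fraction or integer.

11/4

I: (5)·(3/8) + (1)·(1/8) + (0)·(1/8) + (2)·(3/8) = 11/4.
II: (-1)·(3/8) + (-6)·(1/8) + (-2)·(1/8) + (5)·(3/8) = 1/2.
The best pure response is I with expected payoff 11/4.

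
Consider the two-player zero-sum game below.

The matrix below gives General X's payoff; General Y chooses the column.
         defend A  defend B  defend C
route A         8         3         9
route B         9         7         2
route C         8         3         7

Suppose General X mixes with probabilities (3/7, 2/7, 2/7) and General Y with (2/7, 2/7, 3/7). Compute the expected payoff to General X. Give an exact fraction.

Against (2/7, 2/7, 3/7), each row's expected payoff is route A: 7; route B: 38/7; route C: 43/7.
Taking the (3/7, 2/7, 2/7)-weighted average: (3/7)·(7) + (2/7)·(38/7) + (2/7)·(43/7) = 309/49.

309/49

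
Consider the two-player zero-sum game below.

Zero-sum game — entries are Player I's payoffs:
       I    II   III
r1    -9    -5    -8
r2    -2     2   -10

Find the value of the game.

Column II is strictly dominated by I for Player II (it gives Player I more in every row).
The remaining 2×2 game on (r1, r2) × (I, III) has no saddle point. Let Player I play r1 with probability p; indifference gives −9p − 2(1−p) = −8p − 10(1−p), so p = 8/9.
Similarly Player II's optimal q on I is 2/9, and the value is -9·(2/9) + (-8)·(7/9) = -74/9.

-74/9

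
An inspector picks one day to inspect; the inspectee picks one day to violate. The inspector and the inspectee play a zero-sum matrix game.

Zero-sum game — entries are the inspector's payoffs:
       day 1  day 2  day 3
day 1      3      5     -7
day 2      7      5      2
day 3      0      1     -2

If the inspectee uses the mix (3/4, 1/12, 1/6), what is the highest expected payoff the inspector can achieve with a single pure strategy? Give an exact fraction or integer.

6

day 1: (3)·(3/4) + (5)·(1/12) + (-7)·(1/6) = 3/2.
day 2: (7)·(3/4) + (5)·(1/12) + (2)·(1/6) = 6.
day 3: (0)·(3/4) + (1)·(1/12) + (-2)·(1/6) = -1/4.
The best pure response is day 2 with expected payoff 6.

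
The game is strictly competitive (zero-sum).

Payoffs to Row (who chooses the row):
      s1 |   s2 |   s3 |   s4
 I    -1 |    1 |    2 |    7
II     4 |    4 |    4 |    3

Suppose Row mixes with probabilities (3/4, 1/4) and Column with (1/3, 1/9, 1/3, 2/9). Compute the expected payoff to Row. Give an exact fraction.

Against (1/3, 1/9, 1/3, 2/9), each row's expected payoff is I: 2; II: 34/9.
Taking the (3/4, 1/4)-weighted average: (3/4)·(2) + (1/4)·(34/9) = 22/9.

22/9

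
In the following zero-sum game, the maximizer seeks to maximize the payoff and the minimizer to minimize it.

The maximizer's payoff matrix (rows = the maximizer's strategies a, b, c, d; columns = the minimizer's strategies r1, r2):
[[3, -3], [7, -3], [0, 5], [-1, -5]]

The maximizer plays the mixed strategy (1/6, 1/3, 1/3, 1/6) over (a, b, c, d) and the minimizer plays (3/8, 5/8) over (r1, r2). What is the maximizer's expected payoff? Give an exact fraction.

Against (3/8, 5/8), each row's expected payoff is a: -3/4; b: 3/4; c: 25/8; d: -7/2.
Taking the (1/6, 1/3, 1/3, 1/6)-weighted average: (1/6)·(-3/4) + (1/3)·(3/4) + (1/3)·(25/8) + (1/6)·(-7/2) = 7/12.

7/12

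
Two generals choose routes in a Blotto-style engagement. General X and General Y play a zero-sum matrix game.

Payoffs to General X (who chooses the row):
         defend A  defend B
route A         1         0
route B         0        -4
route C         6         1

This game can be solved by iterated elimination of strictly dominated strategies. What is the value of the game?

Row route B is strictly dominated by row route A (1>0, 0>-4); eliminate route B.
Row route A is strictly dominated by row route C (6>1, 1>0); eliminate route A.
Column defend A is strictly dominated by defend B for General Y (1<6); eliminate defend A.
Only (route C, defend B) remains, with payoff 1.

1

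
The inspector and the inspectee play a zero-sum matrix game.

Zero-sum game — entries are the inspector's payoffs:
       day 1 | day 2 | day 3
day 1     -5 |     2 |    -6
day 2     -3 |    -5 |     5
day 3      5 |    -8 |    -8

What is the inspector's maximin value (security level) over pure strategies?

The worst-case payoff for each row is day 1: -6, day 2: -5, day 3: -8.
The best of these is -5.

-5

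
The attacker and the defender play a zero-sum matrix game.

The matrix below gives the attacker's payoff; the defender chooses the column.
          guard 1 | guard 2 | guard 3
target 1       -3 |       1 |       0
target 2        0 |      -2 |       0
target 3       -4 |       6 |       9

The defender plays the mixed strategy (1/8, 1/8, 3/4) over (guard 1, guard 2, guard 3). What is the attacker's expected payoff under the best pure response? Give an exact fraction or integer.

target 1: (-3)·(1/8) + (1)·(1/8) + (0)·(3/4) = -1/4.
target 2: (0)·(1/8) + (-2)·(1/8) + (0)·(3/4) = -1/4.
target 3: (-4)·(1/8) + (6)·(1/8) + (9)·(3/4) = 7.
The best pure response is target 3 with expected payoff 7.

7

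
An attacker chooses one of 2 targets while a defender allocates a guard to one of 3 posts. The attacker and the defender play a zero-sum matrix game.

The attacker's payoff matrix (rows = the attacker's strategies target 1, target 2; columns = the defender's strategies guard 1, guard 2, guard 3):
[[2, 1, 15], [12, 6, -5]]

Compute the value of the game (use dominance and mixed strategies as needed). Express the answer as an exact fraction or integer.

19/5

Column guard 1 is strictly dominated by guard 2 for the defender (it gives the attacker more in every row).
The remaining 2×2 game on (target 1, target 2) × (guard 2, guard 3) has no saddle point. Let the attacker play target 1 with probability p; indifference gives p + 6(1−p) = 15p − 5(1−p), so p = 11/25.
Similarly the defender's optimal q on guard 2 is 4/5, and the value is 1·(4/5) + (15)·(1/5) = 19/5.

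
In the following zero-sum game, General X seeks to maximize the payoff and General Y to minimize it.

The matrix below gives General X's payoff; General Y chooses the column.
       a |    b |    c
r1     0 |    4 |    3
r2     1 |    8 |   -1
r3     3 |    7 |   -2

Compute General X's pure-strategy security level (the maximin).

0

The worst-case payoff for each row is r1: 0, r2: -1, r3: -2.
The best of these is 0.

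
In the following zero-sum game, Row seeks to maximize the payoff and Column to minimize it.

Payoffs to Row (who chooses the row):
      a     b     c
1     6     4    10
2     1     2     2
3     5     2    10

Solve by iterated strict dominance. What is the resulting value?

4

Column c is strictly dominated by a for Column (6<10, 1<2, 5<10); eliminate c.
Row 2 is strictly dominated by row 1 (6>1, 4>2); eliminate 2.
Column a is strictly dominated by b for Column (4<6, 2<5); eliminate a.
Row 3 is strictly dominated by row 1 (4>2); eliminate 3.
Only (1, b) remains, with payoff 4.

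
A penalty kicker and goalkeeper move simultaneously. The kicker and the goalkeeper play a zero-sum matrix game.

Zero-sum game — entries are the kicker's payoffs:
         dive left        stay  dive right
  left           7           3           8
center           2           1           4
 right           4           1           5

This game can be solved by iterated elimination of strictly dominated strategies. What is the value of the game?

3

Row right is strictly dominated by row left (7>4, 3>1, 8>5); eliminate right.
Column dive right is strictly dominated by dive left for the goalkeeper (7<8, 2<4); eliminate dive right.
Row center is strictly dominated by row left (7>2, 3>1); eliminate center.
Column dive left is strictly dominated by stay for the goalkeeper (3<7); eliminate dive left.
Only (left, stay) remains, with payoff 3.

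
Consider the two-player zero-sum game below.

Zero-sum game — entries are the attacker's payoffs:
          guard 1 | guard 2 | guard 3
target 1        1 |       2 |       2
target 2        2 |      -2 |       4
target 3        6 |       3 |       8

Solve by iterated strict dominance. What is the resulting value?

Column guard 3 is strictly dominated by guard 1 for the defender (1<2, 2<4, 6<8); eliminate guard 3.
Row target 2 is strictly dominated by row target 3 (6>2, 3>-2); eliminate target 2.
Row target 1 is strictly dominated by row target 3 (6>1, 3>2); eliminate target 1.
Column guard 1 is strictly dominated by guard 2 for the defender (3<6); eliminate guard 1.
Only (target 3, guard 2) remains, with payoff 3.

3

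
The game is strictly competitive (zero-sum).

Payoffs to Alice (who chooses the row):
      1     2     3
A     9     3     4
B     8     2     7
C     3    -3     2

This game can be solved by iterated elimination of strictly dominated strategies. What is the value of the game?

Row C is strictly dominated by row A (9>3, 3>-3, 4>2); eliminate C.
Column 1 is strictly dominated by 2 for Bob (3<9, 2<8); eliminate 1.
Column 3 is strictly dominated by 2 for Bob (3<4, 2<7); eliminate 3.
Row B is strictly dominated by row A (3>2); eliminate B.
Only (A, 2) remains, with payoff 3.

3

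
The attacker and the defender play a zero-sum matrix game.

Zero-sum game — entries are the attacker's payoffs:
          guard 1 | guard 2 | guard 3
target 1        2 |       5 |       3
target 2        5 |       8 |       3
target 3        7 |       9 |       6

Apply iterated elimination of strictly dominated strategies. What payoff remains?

6

Row target 1 is strictly dominated by row target 3 (7>2, 9>5, 6>3); eliminate target 1.
Column guard 1 is strictly dominated by guard 3 for the defender (3<5, 6<7); eliminate guard 1.
Row target 2 is strictly dominated by row target 3 (9>8, 6>3); eliminate target 2.
Column guard 2 is strictly dominated by guard 3 for the defender (6<9); eliminate guard 2.
Only (target 3, guard 3) remains, with payoff 6.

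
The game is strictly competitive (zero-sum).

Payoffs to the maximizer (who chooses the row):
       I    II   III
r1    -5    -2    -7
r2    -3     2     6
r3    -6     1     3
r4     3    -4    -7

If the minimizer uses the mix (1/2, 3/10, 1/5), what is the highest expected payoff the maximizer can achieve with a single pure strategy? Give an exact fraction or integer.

3/10

r1: (-5)·(1/2) + (-2)·(3/10) + (-7)·(1/5) = -9/2.
r2: (-3)·(1/2) + (2)·(3/10) + (6)·(1/5) = 3/10.
r3: (-6)·(1/2) + (1)·(3/10) + (3)·(1/5) = -21/10.
r4: (3)·(1/2) + (-4)·(3/10) + (-7)·(1/5) = -11/10.
The best pure response is r2 with expected payoff 3/10.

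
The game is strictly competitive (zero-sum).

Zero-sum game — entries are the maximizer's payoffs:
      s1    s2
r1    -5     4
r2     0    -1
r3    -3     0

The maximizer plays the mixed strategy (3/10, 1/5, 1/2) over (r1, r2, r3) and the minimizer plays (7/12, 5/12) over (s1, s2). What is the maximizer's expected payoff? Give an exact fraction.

Against (7/12, 5/12), each row's expected payoff is r1: -5/4; r2: -5/12; r3: -7/4.
Taking the (3/10, 1/5, 1/2)-weighted average: (3/10)·(-5/4) + (1/5)·(-5/12) + (1/2)·(-7/4) = -4/3.

-4/3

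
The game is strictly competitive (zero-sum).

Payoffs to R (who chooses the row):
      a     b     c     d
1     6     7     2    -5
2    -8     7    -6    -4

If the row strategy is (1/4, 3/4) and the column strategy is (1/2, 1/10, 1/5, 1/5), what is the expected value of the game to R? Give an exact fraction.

Against (1/2, 1/10, 1/5, 1/5), each row's expected payoff is 1: 31/10; 2: -53/10.
Taking the (1/4, 3/4)-weighted average: (1/4)·(31/10) + (3/4)·(-53/10) = -16/5.

-16/5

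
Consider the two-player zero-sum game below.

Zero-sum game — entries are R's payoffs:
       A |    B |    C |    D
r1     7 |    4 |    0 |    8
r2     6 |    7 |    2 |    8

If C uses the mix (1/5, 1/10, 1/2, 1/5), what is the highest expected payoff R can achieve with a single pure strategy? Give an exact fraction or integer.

9/2

r1: (7)·(1/5) + (4)·(1/10) + (0)·(1/2) + (8)·(1/5) = 17/5.
r2: (6)·(1/5) + (7)·(1/10) + (2)·(1/2) + (8)·(1/5) = 9/2.
The best pure response is r2 with expected payoff 9/2.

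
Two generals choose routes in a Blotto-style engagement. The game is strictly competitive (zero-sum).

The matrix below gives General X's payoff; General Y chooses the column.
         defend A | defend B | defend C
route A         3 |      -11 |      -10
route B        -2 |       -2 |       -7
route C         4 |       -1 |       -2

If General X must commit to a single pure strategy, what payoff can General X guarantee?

-2

The worst-case payoff for each row is route A: -11, route B: -7, route C: -2.
The best of these is -2.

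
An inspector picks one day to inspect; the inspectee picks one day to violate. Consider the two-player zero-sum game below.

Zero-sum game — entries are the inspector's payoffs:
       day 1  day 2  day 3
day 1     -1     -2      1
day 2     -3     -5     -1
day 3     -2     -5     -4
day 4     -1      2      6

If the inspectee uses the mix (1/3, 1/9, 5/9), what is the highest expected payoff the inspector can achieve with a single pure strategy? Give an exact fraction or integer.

day 1: (-1)·(1/3) + (-2)·(1/9) + (1)·(5/9) = 0.
day 2: (-3)·(1/3) + (-5)·(1/9) + (-1)·(5/9) = -19/9.
day 3: (-2)·(1/3) + (-5)·(1/9) + (-4)·(5/9) = -31/9.
day 4: (-1)·(1/3) + (2)·(1/9) + (6)·(5/9) = 29/9.
The best pure response is day 4 with expected payoff 29/9.

29/9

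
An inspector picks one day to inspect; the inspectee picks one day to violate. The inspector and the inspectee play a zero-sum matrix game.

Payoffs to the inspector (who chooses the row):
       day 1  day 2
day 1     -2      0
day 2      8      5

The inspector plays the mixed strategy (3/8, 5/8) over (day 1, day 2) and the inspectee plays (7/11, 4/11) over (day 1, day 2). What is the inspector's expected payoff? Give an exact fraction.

169/44

Against (7/11, 4/11), each row's expected payoff is day 1: -14/11; day 2: 76/11.
Taking the (3/8, 5/8)-weighted average: (3/8)·(-14/11) + (5/8)·(76/11) = 169/44.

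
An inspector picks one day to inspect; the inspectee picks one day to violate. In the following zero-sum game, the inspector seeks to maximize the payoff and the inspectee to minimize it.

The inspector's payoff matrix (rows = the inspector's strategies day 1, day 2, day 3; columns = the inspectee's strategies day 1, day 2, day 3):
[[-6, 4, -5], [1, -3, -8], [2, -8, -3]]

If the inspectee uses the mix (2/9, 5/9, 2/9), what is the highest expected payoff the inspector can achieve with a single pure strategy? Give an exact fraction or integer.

-2/9

day 1: (-6)·(2/9) + (4)·(5/9) + (-5)·(2/9) = -2/9.
day 2: (1)·(2/9) + (-3)·(5/9) + (-8)·(2/9) = -29/9.
day 3: (2)·(2/9) + (-8)·(5/9) + (-3)·(2/9) = -14/3.
The best pure response is day 1 with expected payoff -2/9.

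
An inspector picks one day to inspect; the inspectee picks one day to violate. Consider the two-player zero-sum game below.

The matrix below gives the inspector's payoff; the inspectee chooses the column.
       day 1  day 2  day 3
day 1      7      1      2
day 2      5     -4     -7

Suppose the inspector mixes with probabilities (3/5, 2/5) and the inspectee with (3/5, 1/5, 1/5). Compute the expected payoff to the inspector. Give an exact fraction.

Against (3/5, 1/5, 1/5), each row's expected payoff is day 1: 24/5; day 2: 4/5.
Taking the (3/5, 2/5)-weighted average: (3/5)·(24/5) + (2/5)·(4/5) = 16/5.

16/5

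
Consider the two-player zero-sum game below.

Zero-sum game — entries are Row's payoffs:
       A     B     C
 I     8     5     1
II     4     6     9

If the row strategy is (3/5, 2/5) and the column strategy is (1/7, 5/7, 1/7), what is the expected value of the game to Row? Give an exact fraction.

Against (1/7, 5/7, 1/7), each row's expected payoff is I: 34/7; II: 43/7.
Taking the (3/5, 2/5)-weighted average: (3/5)·(34/7) + (2/5)·(43/7) = 188/35.

188/35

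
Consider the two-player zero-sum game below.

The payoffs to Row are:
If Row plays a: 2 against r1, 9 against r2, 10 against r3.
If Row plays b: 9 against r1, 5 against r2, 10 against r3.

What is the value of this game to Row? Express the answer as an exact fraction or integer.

71/11

Column r3 is strictly dominated by r2 for Column (it gives Row more in every row).
The remaining 2×2 game on (a, b) × (r1, r2) has no saddle point. Let Row play a with probability p; indifference gives 2p + 9(1−p) = 9p + 5(1−p), so p = 4/11.
Similarly Column's optimal q on r1 is 4/11, and the value is 2·(4/11) + (9)·(7/11) = 71/11.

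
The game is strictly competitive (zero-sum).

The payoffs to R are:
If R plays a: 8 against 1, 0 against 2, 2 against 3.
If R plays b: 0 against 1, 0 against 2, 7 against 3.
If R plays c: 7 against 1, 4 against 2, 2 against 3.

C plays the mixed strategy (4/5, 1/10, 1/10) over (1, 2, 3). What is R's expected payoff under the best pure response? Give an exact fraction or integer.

a: (8)·(4/5) + (0)·(1/10) + (2)·(1/10) = 33/5.
b: (0)·(4/5) + (0)·(1/10) + (7)·(1/10) = 7/10.
c: (7)·(4/5) + (4)·(1/10) + (2)·(1/10) = 31/5.
The best pure response is a with expected payoff 33/5.

33/5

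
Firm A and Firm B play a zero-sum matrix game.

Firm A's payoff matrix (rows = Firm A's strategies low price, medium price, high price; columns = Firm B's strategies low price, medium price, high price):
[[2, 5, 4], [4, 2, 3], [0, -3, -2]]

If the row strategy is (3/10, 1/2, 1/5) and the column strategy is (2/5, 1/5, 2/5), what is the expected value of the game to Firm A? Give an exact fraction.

Against (2/5, 1/5, 2/5), each row's expected payoff is low price: 17/5; medium price: 16/5; high price: -7/5.
Taking the (3/10, 1/2, 1/5)-weighted average: (3/10)·(17/5) + (1/2)·(16/5) + (1/5)·(-7/5) = 117/50.

117/50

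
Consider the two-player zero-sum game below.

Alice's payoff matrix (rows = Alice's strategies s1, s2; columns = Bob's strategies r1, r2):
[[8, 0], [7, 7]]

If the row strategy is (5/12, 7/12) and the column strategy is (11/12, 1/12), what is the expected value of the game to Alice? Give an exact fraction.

257/36

Against (11/12, 1/12), each row's expected payoff is s1: 22/3; s2: 7.
Taking the (5/12, 7/12)-weighted average: (5/12)·(22/3) + (7/12)·(7) = 257/36.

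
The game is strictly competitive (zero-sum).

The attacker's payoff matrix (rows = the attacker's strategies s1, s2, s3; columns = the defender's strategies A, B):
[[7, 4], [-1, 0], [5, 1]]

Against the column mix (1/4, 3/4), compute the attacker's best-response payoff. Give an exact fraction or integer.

19/4

s1: (7)·(1/4) + (4)·(3/4) = 19/4.
s2: (-1)·(1/4) + (0)·(3/4) = -1/4.
s3: (5)·(1/4) + (1)·(3/4) = 2.
The best pure response is s1 with expected payoff 19/4.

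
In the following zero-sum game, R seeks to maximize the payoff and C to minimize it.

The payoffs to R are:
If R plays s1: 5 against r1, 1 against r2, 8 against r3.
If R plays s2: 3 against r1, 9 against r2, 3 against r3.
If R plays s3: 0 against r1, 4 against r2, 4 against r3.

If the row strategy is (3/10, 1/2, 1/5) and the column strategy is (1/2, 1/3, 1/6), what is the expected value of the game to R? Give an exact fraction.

83/20

Against (1/2, 1/3, 1/6), each row's expected payoff is s1: 25/6; s2: 5; s3: 2.
Taking the (3/10, 1/2, 1/5)-weighted average: (3/10)·(25/6) + (1/2)·(5) + (1/5)·(2) = 83/20.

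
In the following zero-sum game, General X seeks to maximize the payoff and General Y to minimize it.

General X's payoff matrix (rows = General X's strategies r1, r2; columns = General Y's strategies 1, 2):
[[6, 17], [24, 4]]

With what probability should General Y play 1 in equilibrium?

13/31

Row minima are 6 and 4, so General X's maximin is 6; column maxima are 24 and 17, so General Y's minimax is 17. These differ, so the equilibrium is in mixed strategies.
Let General Y play 1 with probability q. General X is indifferent when 6q + 17(1−q) = 24q + 4(1−q), giving q = 13/31.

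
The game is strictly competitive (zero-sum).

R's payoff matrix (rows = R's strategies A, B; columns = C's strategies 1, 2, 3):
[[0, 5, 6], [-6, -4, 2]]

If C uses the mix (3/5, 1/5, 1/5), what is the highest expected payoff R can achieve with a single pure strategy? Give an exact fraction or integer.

A: (0)·(3/5) + (5)·(1/5) + (6)·(1/5) = 11/5.
B: (-6)·(3/5) + (-4)·(1/5) + (2)·(1/5) = -4.
The best pure response is A with expected payoff 11/5.

11/5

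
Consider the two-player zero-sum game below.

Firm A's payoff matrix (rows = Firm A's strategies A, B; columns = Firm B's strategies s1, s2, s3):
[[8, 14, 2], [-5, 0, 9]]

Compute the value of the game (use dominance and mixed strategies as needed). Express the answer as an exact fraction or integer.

41/10

Column s2 is strictly dominated by s1 for Firm B (it gives Firm A more in every row).
The remaining 2×2 game on (A, B) × (s1, s3) has no saddle point. Let Firm A play A with probability p; indifference gives 8p − 5(1−p) = 2p + 9(1−p), so p = 7/10.
Similarly Firm B's optimal q on s1 is 7/20, and the value is 8·(7/20) + (2)·(13/20) = 41/10.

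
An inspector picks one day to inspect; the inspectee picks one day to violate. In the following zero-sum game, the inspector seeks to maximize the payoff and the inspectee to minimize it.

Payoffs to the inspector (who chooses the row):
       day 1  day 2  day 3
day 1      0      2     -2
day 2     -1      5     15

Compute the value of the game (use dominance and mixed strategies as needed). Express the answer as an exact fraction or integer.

-1/9

Column day 2 is strictly dominated by day 1 for the inspectee (it gives the inspector more in every row).
The remaining 2×2 game on (day 1, day 2) × (day 1, day 3) has no saddle point. Let the inspector play day 1 with probability p; indifference gives −(1−p) = −2p + 15(1−p), so p = 8/9.
Similarly the inspectee's optimal q on day 1 is 17/18, and the value is 0·(17/18) + (-2)·(1/18) = -1/9.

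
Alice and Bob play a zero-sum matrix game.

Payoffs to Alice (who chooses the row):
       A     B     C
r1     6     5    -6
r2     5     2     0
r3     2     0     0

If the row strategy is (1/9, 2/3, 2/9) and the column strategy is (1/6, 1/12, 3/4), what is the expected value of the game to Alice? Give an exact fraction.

Against (1/6, 1/12, 3/4), each row's expected payoff is r1: -37/12; r2: 1; r3: 1/3.
Taking the (1/9, 2/3, 2/9)-weighted average: (1/9)·(-37/12) + (2/3)·(1) + (2/9)·(1/3) = 43/108.

43/108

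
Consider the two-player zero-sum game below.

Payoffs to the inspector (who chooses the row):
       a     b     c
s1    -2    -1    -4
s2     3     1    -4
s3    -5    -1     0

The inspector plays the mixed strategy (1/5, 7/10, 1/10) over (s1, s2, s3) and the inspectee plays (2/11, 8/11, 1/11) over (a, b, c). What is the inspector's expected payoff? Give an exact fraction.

Against (2/11, 8/11, 1/11), each row's expected payoff is s1: -16/11; s2: 10/11; s3: -18/11.
Taking the (1/5, 7/10, 1/10)-weighted average: (1/5)·(-16/11) + (7/10)·(10/11) + (1/10)·(-18/11) = 2/11.

2/11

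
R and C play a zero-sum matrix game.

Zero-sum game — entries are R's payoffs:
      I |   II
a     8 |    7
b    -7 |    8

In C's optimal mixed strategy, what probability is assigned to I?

1/16

Row minima are 7 and -7, so R's maximin is 7; column maxima are 8 and 8, so C's minimax is 8. These differ, so the equilibrium is in mixed strategies.
Let C play I with probability q. R is indifferent when 8q + 7(1−q) = −7q + 8(1−q), giving q = 1/16.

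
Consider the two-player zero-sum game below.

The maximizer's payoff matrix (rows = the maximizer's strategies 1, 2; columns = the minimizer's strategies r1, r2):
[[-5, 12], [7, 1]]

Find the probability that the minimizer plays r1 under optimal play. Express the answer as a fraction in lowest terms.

11/23

Row minima are -5 and 1, so the maximizer's maximin is 1; column maxima are 7 and 12, so the minimizer's minimax is 7. These differ, so the equilibrium is in mixed strategies.
Let the minimizer play r1 with probability q. The maximizer is indifferent when −5q + 12(1−q) = 7q + (1−q), giving q = 11/23.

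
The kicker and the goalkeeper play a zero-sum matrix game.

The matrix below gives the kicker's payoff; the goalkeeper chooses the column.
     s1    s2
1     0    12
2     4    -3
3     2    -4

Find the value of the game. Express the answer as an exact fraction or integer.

48/19

Row 3 is strictly dominated by row 2, so the kicker never plays it.
The remaining 2×2 game on (1, 2) × (s1, s2) has no saddle point. Let the kicker play 1 with probability p; indifference gives 4(1−p) = 12p − 3(1−p), so p = 7/19.
Similarly the goalkeeper's optimal q on s1 is 15/19, and the value is 0·(15/19) + (12)·(4/19) = 48/19.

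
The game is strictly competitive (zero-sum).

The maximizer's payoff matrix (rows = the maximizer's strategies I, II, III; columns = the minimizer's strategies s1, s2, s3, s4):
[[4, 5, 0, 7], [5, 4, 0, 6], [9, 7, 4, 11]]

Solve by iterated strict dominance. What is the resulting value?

4

Row II is strictly dominated by row III (9>5, 7>4, 4>0, 11>6); eliminate II.
Column s2 is strictly dominated by s3 for the minimizer (0<5, 4<7); eliminate s2.
Column s1 is strictly dominated by s3 for the minimizer (0<4, 4<9); eliminate s1.
Row I is strictly dominated by row III (4>0, 11>7); eliminate I.
Column s4 is strictly dominated by s3 for the minimizer (4<11); eliminate s4.
Only (III, s3) remains, with payoff 4.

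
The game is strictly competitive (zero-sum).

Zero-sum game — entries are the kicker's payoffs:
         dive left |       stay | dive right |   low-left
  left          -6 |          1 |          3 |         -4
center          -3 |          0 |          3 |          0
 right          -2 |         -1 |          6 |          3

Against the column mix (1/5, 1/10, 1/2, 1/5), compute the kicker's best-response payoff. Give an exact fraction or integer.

left: (-6)·(1/5) + (1)·(1/10) + (3)·(1/2) + (-4)·(1/5) = -2/5.
center: (-3)·(1/5) + (0)·(1/10) + (3)·(1/2) + (0)·(1/5) = 9/10.
right: (-2)·(1/5) + (-1)·(1/10) + (6)·(1/2) + (3)·(1/5) = 31/10.
The best pure response is right with expected payoff 31/10.

31/10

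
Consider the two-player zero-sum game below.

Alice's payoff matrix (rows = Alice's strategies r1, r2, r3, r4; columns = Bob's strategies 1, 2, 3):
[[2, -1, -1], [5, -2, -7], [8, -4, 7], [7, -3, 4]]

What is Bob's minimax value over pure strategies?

The worst case (largest entry) in each column is 1: 8, 2: -1, 3: 7.
The best (smallest) of these is -1.

-1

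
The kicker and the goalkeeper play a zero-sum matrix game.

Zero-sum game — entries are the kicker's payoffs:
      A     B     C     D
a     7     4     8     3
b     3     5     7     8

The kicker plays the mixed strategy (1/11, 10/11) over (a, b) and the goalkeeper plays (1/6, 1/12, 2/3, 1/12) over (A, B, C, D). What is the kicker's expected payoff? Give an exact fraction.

835/132

Against (1/6, 1/12, 2/3, 1/12), each row's expected payoff is a: 85/12; b: 25/4.
Taking the (1/11, 10/11)-weighted average: (1/11)·(85/12) + (10/11)·(25/4) = 835/132.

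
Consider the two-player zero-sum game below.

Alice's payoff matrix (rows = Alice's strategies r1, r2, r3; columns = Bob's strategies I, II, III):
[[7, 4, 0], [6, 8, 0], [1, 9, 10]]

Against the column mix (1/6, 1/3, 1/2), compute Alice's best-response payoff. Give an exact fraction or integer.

r1: (7)·(1/6) + (4)·(1/3) + (0)·(1/2) = 5/2.
r2: (6)·(1/6) + (8)·(1/3) + (0)·(1/2) = 11/3.
r3: (1)·(1/6) + (9)·(1/3) + (10)·(1/2) = 49/6.
The best pure response is r3 with expected payoff 49/6.

49/6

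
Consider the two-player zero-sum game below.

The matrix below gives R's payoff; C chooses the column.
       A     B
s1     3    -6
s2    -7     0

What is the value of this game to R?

Row minima are -6 and -7, so R's maximin is -6; column maxima are 3 and 0, so C's minimax is 0. These differ, so the equilibrium is in mixed strategies.
Let R play s1 with probability p. C is indifferent when 3p − 7(1−p) = −6p, giving p = 7/16.
Let C play A with probability q. R is indifferent when 3q − 6(1−q) = −7q, giving q = 3/8.
The value is 3·(3/8) + (-6)·(5/8) = -21/8.

-21/8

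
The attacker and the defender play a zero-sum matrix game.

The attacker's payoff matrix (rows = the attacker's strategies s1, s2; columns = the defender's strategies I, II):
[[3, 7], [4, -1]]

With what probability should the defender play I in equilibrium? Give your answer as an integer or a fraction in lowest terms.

8/9

Row minima are 3 and -1, so the attacker's maximin is 3; column maxima are 4 and 7, so the defender's minimax is 4. These differ, so the equilibrium is in mixed strategies.
Let the defender play I with probability q. The attacker is indifferent when 3q + 7(1−q) = 4q − (1−q), giving q = 8/9.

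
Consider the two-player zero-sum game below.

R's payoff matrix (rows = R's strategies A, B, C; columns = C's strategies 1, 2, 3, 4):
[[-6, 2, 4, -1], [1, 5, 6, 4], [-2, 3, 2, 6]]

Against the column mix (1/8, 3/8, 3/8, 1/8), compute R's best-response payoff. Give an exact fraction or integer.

19/4

A: (-6)·(1/8) + (2)·(3/8) + (4)·(3/8) + (-1)·(1/8) = 11/8.
B: (1)·(1/8) + (5)·(3/8) + (6)·(3/8) + (4)·(1/8) = 19/4.
C: (-2)·(1/8) + (3)·(3/8) + (2)·(3/8) + (6)·(1/8) = 19/8.
The best pure response is B with expected payoff 19/4.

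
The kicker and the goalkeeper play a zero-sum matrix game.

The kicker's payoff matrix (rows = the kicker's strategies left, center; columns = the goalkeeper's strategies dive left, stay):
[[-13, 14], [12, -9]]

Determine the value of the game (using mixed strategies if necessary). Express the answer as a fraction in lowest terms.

Row minima are -13 and -9, so the kicker's maximin is -9; column maxima are 12 and 14, so the goalkeeper's minimax is 12. These differ, so the equilibrium is in mixed strategies.
Let the kicker play left with probability p. The goalkeeper is indifferent when −13p + 12(1−p) = 14p − 9(1−p), giving p = 7/16.
Let the goalkeeper play dive left with probability q. The kicker is indifferent when −13q + 14(1−q) = 12q − 9(1−q), giving q = 23/48.
The value is -13·(23/48) + (14)·(25/48) = 17/16.

17/16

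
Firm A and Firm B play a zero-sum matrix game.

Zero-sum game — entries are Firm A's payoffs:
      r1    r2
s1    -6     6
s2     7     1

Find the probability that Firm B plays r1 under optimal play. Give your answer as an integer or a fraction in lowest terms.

5/18

Row minima are -6 and 1, so Firm A's maximin is 1; column maxima are 7 and 6, so Firm B's minimax is 6. These differ, so the equilibrium is in mixed strategies.
Let Firm B play r1 with probability q. Firm A is indifferent when −6q + 6(1−q) = 7q + (1−q), giving q = 5/18.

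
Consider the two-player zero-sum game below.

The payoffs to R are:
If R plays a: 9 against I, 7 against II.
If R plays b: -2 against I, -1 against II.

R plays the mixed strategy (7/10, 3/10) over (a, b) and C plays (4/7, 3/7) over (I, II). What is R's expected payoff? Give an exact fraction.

183/35

Against (4/7, 3/7), each row's expected payoff is a: 57/7; b: -11/7.
Taking the (7/10, 3/10)-weighted average: (7/10)·(57/7) + (3/10)·(-11/7) = 183/35.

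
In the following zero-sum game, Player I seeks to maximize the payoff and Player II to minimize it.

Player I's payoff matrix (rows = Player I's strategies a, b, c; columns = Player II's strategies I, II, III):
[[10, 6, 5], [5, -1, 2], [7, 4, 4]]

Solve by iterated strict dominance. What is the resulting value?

Row c is strictly dominated by row a (10>7, 6>4, 5>4); eliminate c.
Column I is strictly dominated by II for Player II (6<10, -1<5); eliminate I.
Row b is strictly dominated by row a (6>-1, 5>2); eliminate b.
Column II is strictly dominated by III for Player II (5<6); eliminate II.
Only (a, III) remains, with payoff 5.

5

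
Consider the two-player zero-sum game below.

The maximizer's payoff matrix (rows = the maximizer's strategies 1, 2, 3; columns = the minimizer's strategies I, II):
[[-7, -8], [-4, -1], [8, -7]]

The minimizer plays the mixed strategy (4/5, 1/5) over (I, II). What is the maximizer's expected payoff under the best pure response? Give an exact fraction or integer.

1: (-7)·(4/5) + (-8)·(1/5) = -36/5.
2: (-4)·(4/5) + (-1)·(1/5) = -17/5.
3: (8)·(4/5) + (-7)·(1/5) = 5.
The best pure response is 3 with expected payoff 5.

5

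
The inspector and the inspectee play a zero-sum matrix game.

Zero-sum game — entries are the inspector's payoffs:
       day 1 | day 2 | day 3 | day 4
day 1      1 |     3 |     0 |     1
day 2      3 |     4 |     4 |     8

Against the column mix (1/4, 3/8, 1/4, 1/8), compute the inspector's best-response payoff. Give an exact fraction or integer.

17/4

day 1: (1)·(1/4) + (3)·(3/8) + (0)·(1/4) + (1)·(1/8) = 3/2.
day 2: (3)·(1/4) + (4)·(3/8) + (4)·(1/4) + (8)·(1/8) = 17/4.
The best pure response is day 2 with expected payoff 17/4.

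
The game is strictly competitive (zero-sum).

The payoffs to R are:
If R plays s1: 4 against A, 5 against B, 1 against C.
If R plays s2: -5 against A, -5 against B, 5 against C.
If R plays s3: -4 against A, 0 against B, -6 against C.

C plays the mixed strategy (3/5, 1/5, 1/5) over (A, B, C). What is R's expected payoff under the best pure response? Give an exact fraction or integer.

18/5

s1: (4)·(3/5) + (5)·(1/5) + (1)·(1/5) = 18/5.
s2: (-5)·(3/5) + (-5)·(1/5) + (5)·(1/5) = -3.
s3: (-4)·(3/5) + (0)·(1/5) + (-6)·(1/5) = -18/5.
The best pure response is s1 with expected payoff 18/5.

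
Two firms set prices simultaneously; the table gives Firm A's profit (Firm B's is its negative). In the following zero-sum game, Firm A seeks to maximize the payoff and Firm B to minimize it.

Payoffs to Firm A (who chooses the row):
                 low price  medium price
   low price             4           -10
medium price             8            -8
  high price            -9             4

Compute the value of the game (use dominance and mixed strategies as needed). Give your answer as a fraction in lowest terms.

-40/29

Row low price is strictly dominated by row medium price, so Firm A never plays it.
The remaining 2×2 game on (medium price, high price) × (low price, medium price) has no saddle point. Let Firm A play medium price with probability p; indifference gives 8p − 9(1−p) = −8p + 4(1−p), so p = 13/29.
Similarly Firm B's optimal q on low price is 12/29, and the value is 8·(12/29) + (-8)·(17/29) = -40/29.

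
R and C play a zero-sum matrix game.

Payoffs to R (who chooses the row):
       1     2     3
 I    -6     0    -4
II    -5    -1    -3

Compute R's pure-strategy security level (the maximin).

-5

The worst-case payoff for each row is I: -6, II: -5.
The best of these is -5.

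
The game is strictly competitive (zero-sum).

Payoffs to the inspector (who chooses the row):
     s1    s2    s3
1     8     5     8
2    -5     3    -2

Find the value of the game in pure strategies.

5

Row minima: 5, -5 → the inspector's maximin is 5.
Column maxima: 8, 5, 8 → the inspectee's minimax is 5.
They coincide at (1, s2), so the value is 5.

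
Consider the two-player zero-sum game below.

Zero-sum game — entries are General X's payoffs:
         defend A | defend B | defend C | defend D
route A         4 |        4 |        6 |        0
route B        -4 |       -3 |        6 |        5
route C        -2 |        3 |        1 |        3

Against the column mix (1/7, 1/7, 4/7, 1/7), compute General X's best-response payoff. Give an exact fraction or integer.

route A: (4)·(1/7) + (4)·(1/7) + (6)·(4/7) + (0)·(1/7) = 32/7.
route B: (-4)·(1/7) + (-3)·(1/7) + (6)·(4/7) + (5)·(1/7) = 22/7.
route C: (-2)·(1/7) + (3)·(1/7) + (1)·(4/7) + (3)·(1/7) = 8/7.
The best pure response is route A with expected payoff 32/7.

32/7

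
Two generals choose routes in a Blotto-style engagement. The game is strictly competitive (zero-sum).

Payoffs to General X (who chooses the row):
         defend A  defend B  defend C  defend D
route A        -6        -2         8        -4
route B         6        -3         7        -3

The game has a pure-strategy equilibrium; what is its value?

-3

Row minima: -6, -3 → General X's maximin is -3.
Column maxima: 6, -2, 8, -3 → General Y's minimax is -3.
They coincide at (route B, defend D), so the value is -3.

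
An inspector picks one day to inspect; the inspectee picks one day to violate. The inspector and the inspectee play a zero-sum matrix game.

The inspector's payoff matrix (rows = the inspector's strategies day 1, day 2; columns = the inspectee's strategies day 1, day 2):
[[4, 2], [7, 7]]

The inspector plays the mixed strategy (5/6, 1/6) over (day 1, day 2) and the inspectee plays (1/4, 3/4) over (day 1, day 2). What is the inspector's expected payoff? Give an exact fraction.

13/4

Against (1/4, 3/4), each row's expected payoff is day 1: 5/2; day 2: 7.
Taking the (5/6, 1/6)-weighted average: (5/6)·(5/2) + (1/6)·(7) = 13/4.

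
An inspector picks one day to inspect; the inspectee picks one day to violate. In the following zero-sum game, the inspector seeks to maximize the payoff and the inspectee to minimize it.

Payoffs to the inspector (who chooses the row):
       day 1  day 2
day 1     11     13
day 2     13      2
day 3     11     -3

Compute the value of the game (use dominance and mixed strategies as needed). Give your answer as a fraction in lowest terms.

Row day 3 is strictly dominated by row day 2, so the inspector never plays it.
The remaining 2×2 game on (day 1, day 2) × (day 1, day 2) has no saddle point. Let the inspector play day 1 with probability p; indifference gives 11p + 13(1−p) = 13p + 2(1−p), so p = 11/13.
Similarly the inspectee's optimal q on day 1 is 11/13, and the value is 11·(11/13) + (13)·(2/13) = 147/13.

147/13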